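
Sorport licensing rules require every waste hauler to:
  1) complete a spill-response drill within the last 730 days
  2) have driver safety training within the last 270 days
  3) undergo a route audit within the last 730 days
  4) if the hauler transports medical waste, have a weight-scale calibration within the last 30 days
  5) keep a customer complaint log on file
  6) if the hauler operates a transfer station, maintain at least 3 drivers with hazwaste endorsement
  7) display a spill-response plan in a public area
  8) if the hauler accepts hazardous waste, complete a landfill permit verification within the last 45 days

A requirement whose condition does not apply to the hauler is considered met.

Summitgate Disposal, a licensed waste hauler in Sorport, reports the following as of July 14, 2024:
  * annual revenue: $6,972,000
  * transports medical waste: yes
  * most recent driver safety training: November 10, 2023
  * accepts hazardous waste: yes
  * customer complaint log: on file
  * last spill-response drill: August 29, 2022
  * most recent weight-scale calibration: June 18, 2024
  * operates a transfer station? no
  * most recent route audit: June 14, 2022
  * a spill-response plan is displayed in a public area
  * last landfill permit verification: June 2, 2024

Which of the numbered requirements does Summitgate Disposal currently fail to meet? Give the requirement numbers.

1. spill-response drill 685 days ago vs limit 730 → met
2. driver safety training 247 days ago vs limit 270 → met
3. route audit 761 days ago vs limit 730 → not met
4. condition 'transports medical waste' holds; weight-scale calibration 26 days ago vs limit 30 → met
5. customer complaint log present → met
6. condition 'operates a transfer station' does not hold → requirement n/a → met
7. spill-response plan present → met
8. condition 'accepts hazardous waste' holds; landfill permit verification 42 days ago vs limit 45 → met
Not met: 3

3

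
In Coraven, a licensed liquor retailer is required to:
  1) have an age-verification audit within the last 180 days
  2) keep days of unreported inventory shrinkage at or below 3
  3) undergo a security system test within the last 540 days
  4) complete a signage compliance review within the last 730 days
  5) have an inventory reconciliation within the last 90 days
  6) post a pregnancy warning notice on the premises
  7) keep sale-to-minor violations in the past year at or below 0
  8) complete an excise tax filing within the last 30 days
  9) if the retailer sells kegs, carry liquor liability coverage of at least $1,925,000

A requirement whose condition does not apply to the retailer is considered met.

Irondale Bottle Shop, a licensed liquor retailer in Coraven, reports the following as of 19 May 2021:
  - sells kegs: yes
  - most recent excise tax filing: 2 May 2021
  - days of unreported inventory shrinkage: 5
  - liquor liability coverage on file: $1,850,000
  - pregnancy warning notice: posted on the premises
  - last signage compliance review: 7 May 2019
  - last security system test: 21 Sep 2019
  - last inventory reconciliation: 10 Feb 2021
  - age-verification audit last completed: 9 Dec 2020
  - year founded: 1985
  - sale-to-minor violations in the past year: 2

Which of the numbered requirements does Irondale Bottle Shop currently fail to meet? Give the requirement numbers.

1. age-verification audit 161 days ago vs limit 180 → met
2. days of unreported inventory shrinkage 5 > 3 → not met
3. security system test 606 days ago vs limit 540 → not met
4. signage compliance review 743 days ago vs limit 730 → not met
5. inventory reconciliation 98 days ago vs limit 90 → not met
6. pregnancy warning notice present → met
7. sale-to-minor violations in the past year 2 > 0 → not met
8. excise tax filing 17 days ago vs limit 30 → met
9. condition 'sells kegs' holds; liquor liability coverage $1,850,000 < $1,925,000 → not met
Not met: 2, 3, 4, 5, 7, 9

2, 3, 4, 5, 7, 9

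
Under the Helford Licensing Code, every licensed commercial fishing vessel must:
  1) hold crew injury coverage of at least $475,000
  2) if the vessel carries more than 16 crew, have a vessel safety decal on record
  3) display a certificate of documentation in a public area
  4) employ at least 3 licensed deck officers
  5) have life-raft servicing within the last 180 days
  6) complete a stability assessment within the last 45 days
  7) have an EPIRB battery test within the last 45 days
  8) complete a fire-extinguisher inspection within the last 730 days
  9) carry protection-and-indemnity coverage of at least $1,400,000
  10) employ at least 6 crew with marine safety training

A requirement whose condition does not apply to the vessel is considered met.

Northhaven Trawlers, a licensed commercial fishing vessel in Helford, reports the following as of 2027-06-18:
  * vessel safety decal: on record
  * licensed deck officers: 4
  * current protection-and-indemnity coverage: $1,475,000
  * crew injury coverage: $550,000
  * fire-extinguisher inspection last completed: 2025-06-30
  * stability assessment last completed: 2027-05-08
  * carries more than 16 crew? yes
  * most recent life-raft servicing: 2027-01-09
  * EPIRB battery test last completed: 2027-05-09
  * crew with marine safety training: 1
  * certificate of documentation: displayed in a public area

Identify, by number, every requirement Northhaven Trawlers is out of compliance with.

1. crew injury coverage $550,000 ≥ $475,000 → met
2. condition 'carries more than 16 crew' holds; vessel safety decal present → met
3. certificate of documentation present → met
4. licensed deck officers 4 ≥ 3 → met
5. life-raft servicing 160 days ago vs limit 180 → met
6. stability assessment 41 days ago vs limit 45 → met
7. EPIRB battery test 40 days ago vs limit 45 → met
8. fire-extinguisher inspection 718 days ago vs limit 730 → met
9. protection-and-indemnity coverage $1,475,000 ≥ $1,400,000 → met
10. crew with marine safety training 1 < 6 → not met
Not met: 10

10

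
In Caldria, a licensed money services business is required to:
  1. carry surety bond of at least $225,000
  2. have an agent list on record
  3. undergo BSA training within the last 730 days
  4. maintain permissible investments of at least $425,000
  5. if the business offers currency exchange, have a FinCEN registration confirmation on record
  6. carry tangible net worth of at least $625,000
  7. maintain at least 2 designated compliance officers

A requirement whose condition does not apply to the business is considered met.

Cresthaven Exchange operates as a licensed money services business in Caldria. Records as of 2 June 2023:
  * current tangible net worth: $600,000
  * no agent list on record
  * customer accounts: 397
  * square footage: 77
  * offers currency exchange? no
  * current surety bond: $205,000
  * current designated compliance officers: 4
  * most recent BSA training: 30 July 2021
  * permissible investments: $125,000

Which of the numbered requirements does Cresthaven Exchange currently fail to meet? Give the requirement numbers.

1. surety bond $205,000 < $225,000 → not met
2. agent list absent → not met
3. BSA training 672 days ago vs limit 730 → met
4. permissible investments $125,000 < $425,000 → not met
5. condition 'offers currency exchange' does not hold → requirement n/a → met
6. tangible net worth $600,000 < $625,000 → not met
7. designated compliance officers 4 ≥ 2 → met
Not met: 1, 2, 4, 6

1, 2, 4, 6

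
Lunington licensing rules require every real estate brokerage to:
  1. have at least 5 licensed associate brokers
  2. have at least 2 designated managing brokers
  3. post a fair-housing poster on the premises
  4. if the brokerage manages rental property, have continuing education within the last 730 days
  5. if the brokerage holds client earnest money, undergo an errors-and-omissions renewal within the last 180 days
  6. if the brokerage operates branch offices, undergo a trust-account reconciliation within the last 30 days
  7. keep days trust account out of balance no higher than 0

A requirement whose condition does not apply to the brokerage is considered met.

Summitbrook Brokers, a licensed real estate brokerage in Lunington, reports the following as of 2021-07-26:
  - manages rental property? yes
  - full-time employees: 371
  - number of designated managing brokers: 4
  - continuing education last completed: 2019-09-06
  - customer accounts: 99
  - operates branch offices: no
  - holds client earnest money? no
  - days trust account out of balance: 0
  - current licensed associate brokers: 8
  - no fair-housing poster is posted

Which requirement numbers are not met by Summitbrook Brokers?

1. licensed associate brokers 8 ≥ 5 → met
2. designated managing brokers 4 ≥ 2 → met
3. fair-housing poster absent → not met
4. condition 'manages rental property' holds; continuing education 689 days ago vs limit 730 → met
5. condition 'holds client earnest money' does not hold → requirement n/a → met
6. condition 'operates branch offices' does not hold → requirement n/a → met
7. days trust account out of balance 0 ≤ 0 → met
Not met: 3

3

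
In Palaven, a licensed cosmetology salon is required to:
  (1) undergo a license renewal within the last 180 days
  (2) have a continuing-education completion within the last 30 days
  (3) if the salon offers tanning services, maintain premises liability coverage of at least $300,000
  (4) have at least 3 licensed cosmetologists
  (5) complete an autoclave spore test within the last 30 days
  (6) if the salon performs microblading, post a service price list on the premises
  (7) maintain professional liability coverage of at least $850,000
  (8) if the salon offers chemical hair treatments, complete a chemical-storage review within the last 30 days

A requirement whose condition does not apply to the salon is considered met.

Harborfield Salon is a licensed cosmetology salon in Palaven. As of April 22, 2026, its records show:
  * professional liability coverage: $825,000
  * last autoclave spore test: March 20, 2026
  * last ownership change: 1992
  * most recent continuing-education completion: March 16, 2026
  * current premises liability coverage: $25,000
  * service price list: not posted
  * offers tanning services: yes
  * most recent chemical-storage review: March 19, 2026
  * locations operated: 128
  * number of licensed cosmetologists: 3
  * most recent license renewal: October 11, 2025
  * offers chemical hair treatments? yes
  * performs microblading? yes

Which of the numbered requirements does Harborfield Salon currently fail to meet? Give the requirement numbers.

1. license renewal 193 days ago vs limit 180 → not met
2. continuing-education completion 37 days ago vs limit 30 → not met
3. condition 'offers tanning services' holds; premises liability coverage $25,000 < $300,000 → not met
4. licensed cosmetologists 3 ≥ 3 → met
5. autoclave spore test 33 days ago vs limit 30 → not met
6. condition 'performs microblading' holds; service price list absent → not met
7. professional liability coverage $825,000 < $850,000 → not met
8. condition 'offers chemical hair treatments' holds; chemical-storage review 34 days ago vs limit 30 → not met
Not met: 1, 2, 3, 5, 6, 7, 8

1, 2, 3, 5, 6, 7, 8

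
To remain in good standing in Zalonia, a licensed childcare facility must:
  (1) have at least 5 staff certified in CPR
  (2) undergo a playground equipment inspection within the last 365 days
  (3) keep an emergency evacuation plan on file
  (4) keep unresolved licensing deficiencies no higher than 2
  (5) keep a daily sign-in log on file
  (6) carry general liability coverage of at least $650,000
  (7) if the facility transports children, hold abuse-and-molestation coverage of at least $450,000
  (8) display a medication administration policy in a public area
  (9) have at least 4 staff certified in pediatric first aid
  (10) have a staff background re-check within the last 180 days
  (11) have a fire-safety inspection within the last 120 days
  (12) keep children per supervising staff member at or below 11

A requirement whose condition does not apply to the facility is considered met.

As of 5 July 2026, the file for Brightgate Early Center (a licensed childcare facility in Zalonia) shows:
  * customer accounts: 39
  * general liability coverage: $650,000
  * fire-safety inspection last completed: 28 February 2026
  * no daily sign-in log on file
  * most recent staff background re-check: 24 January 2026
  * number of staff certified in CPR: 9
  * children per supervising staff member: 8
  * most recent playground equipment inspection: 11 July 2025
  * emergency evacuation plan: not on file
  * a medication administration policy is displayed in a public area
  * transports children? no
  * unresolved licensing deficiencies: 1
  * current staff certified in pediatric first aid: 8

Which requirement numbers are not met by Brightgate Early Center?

3, 5, 11

1. staff certified in CPR 9 ≥ 5 → met
2. playground equipment inspection 359 days ago vs limit 365 → met
3. emergency evacuation plan absent → not met
4. unresolved licensing deficiencies 1 ≤ 2 → met
5. daily sign-in log absent → not met
6. general liability coverage $650,000 ≥ $650,000 → met
7. condition 'transports children' does not hold → requirement n/a → met
8. medication administration policy present → met
9. staff certified in pediatric first aid 8 ≥ 4 → met
10. staff background re-check 162 days ago vs limit 180 → met
11. fire-safety inspection 127 days ago vs limit 120 → not met
12. children per supervising staff member 8 ≤ 11 → met
Not met: 3, 5, 11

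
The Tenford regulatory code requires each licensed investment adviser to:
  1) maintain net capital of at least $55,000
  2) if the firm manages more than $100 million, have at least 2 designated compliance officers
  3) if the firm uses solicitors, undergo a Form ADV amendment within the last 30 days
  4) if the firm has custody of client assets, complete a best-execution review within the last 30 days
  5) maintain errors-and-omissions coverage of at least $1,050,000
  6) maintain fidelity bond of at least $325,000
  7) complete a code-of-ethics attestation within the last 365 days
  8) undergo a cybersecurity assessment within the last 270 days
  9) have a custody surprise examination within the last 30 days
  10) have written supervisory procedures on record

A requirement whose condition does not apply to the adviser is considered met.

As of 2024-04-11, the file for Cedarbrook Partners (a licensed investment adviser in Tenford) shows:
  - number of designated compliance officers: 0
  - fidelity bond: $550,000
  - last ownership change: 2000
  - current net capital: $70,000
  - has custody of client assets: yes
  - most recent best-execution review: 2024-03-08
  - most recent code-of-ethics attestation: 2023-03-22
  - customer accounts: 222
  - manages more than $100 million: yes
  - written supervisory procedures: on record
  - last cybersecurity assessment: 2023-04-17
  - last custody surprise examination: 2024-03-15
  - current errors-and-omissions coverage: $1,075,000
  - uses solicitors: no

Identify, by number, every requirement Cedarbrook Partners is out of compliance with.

1. net capital $70,000 ≥ $55,000 → met
2. condition 'manages more than $100 million' holds; designated compliance officers 0 < 2 → not met
3. condition 'uses solicitors' does not hold → requirement n/a → met
4. condition 'has custody of client assets' holds; best-execution review 34 days ago vs limit 30 → not met
5. errors-and-omissions coverage $1,075,000 ≥ $1,050,000 → met
6. fidelity bond $550,000 ≥ $325,000 → met
7. code-of-ethics attestation 386 days ago vs limit 365 → not met
8. cybersecurity assessment 360 days ago vs limit 270 → not met
9. custody surprise examination 27 days ago vs limit 30 → met
10. written supervisory procedures present → met
Not met: 2, 4, 7, 8

2, 4, 7, 8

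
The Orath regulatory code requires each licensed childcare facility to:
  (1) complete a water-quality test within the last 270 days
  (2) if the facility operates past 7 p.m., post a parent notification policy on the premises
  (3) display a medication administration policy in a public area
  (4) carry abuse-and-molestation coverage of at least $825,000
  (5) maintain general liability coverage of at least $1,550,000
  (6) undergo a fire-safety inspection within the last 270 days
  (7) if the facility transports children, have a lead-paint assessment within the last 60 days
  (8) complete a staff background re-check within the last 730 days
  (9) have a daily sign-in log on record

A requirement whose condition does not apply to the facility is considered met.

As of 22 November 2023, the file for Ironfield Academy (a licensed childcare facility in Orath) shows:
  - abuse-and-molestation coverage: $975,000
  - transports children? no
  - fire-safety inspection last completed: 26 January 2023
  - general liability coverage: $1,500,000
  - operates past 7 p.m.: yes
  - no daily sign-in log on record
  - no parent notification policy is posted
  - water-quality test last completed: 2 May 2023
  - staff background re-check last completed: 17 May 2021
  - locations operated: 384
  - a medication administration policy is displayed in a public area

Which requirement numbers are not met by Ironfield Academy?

2, 5, 6, 8, 9

1. water-quality test 204 days ago vs limit 270 → met
2. condition 'operates past 7 p.m.' holds; parent notification policy absent → not met
3. medication administration policy present → met
4. abuse-and-molestation coverage $975,000 ≥ $825,000 → met
5. general liability coverage $1,500,000 < $1,550,000 → not met
6. fire-safety inspection 300 days ago vs limit 270 → not met
7. condition 'transports children' does not hold → requirement n/a → met
8. staff background re-check 919 days ago vs limit 730 → not met
9. daily sign-in log absent → not met
Not met: 2, 5, 6, 8, 9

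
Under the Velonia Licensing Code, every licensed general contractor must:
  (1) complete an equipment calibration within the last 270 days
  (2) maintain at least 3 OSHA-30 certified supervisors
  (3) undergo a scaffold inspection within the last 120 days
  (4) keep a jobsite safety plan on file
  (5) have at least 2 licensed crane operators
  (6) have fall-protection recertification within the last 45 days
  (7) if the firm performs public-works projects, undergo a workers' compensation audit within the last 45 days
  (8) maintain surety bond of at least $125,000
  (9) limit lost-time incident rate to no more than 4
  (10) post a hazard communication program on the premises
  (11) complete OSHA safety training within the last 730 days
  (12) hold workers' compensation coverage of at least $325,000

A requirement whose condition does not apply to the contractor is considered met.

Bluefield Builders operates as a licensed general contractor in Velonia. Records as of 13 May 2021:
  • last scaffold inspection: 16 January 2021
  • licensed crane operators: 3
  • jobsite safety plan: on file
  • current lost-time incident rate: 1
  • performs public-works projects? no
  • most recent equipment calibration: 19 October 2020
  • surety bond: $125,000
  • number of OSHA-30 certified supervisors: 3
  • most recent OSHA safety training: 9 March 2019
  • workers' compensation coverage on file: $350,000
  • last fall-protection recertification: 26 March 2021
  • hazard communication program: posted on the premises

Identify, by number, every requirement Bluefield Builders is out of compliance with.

6, 11

1. equipment calibration 206 days ago vs limit 270 → met
2. OSHA-30 certified supervisors 3 ≥ 3 → met
3. scaffold inspection 117 days ago vs limit 120 → met
4. jobsite safety plan present → met
5. licensed crane operators 3 ≥ 2 → met
6. fall-protection recertification 48 days ago vs limit 45 → not met
7. condition 'performs public-works projects' does not hold → requirement n/a → met
8. surety bond $125,000 ≥ $125,000 → met
9. lost-time incident rate 1 ≤ 4 → met
10. hazard communication program present → met
11. OSHA safety training 796 days ago vs limit 730 → not met
12. workers' compensation coverage $350,000 ≥ $325,000 → met
Not met: 6, 11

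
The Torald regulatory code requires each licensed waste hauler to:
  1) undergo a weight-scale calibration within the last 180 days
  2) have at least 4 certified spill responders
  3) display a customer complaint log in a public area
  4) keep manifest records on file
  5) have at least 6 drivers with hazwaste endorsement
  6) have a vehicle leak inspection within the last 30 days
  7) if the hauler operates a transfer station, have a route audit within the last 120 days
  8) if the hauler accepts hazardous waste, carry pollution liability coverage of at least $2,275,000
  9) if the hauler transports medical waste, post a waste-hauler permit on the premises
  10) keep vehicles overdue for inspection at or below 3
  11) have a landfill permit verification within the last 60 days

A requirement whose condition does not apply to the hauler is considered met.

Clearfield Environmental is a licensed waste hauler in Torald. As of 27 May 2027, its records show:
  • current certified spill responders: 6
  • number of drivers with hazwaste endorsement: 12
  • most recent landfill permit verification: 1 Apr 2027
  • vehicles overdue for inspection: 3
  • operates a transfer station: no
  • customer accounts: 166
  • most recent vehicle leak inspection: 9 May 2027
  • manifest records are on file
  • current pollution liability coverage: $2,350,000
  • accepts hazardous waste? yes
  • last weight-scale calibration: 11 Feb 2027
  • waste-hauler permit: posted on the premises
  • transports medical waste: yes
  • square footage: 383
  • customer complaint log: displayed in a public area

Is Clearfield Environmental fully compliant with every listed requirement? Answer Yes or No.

Yes

1. weight-scale calibration 105 days ago vs limit 180 → met
2. certified spill responders 6 ≥ 4 → met
3. customer complaint log present → met
4. manifest records present → met
5. drivers with hazwaste endorsement 12 ≥ 6 → met
6. vehicle leak inspection 18 days ago vs limit 30 → met
7. condition 'operates a transfer station' does not hold → requirement n/a → met
8. condition 'accepts hazardous waste' holds; pollution liability coverage $2,350,000 ≥ $2,275,000 → met
9. condition 'transports medical waste' holds; waste-hauler permit present → met
10. vehicles overdue for inspection 3 ≤ 3 → met
11. landfill permit verification 56 days ago vs limit 60 → met
All met.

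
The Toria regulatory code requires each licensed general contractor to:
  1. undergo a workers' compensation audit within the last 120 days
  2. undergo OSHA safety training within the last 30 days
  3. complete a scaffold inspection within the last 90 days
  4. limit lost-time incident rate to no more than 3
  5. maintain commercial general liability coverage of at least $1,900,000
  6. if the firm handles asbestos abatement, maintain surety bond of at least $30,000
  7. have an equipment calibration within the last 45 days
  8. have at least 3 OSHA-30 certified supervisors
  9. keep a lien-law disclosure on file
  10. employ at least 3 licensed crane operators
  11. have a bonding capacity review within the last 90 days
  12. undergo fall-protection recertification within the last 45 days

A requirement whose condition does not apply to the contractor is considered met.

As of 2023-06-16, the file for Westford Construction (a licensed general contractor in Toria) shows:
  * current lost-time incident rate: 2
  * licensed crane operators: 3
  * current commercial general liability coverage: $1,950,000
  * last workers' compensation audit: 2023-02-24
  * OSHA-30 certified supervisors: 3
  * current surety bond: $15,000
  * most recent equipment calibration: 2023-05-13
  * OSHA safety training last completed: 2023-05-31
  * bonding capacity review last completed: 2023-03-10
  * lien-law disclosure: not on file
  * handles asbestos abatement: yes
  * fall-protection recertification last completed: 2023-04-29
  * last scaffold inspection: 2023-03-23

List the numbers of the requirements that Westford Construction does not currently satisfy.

1. workers' compensation audit 112 days ago vs limit 120 → met
2. OSHA safety training 16 days ago vs limit 30 → met
3. scaffold inspection 85 days ago vs limit 90 → met
4. lost-time incident rate 2 ≤ 3 → met
5. commercial general liability coverage $1,950,000 ≥ $1,900,000 → met
6. condition 'handles asbestos abatement' holds; surety bond $15,000 < $30,000 → not met
7. equipment calibration 34 days ago vs limit 45 → met
8. OSHA-30 certified supervisors 3 ≥ 3 → met
9. lien-law disclosure absent → not met
10. licensed crane operators 3 ≥ 3 → met
11. bonding capacity review 98 days ago vs limit 90 → not met
12. fall-protection recertification 48 days ago vs limit 45 → not met
Not met: 6, 9, 11, 12

6, 9, 11, 12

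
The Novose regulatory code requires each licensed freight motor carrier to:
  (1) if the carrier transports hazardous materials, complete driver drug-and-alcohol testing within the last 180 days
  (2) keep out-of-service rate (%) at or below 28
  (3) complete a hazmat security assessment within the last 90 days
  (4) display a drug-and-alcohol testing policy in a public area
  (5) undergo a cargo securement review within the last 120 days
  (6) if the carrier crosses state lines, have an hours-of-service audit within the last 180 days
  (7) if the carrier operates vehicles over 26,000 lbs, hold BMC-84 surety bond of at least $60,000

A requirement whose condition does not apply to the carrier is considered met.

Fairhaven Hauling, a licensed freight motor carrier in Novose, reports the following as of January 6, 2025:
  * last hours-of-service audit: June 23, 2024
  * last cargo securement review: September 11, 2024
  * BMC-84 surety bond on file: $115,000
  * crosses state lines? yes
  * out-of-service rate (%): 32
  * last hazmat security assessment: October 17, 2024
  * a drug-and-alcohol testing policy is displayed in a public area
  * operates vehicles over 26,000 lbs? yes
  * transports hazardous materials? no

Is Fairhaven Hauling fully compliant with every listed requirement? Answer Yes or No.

No

1. condition 'transports hazardous materials' does not hold → requirement n/a → met
2. out-of-service rate (%) 32 > 28 → not met
3. hazmat security assessment 81 days ago vs limit 90 → met
4. drug-and-alcohol testing policy present → met
5. cargo securement review 117 days ago vs limit 120 → met
6. condition 'crosses state lines' holds; hours-of-service audit 197 days ago vs limit 180 → not met
7. condition 'operates vehicles over 26,000 lbs' holds; BMC-84 surety bond $115,000 ≥ $60,000 → met
Not met: 2, 6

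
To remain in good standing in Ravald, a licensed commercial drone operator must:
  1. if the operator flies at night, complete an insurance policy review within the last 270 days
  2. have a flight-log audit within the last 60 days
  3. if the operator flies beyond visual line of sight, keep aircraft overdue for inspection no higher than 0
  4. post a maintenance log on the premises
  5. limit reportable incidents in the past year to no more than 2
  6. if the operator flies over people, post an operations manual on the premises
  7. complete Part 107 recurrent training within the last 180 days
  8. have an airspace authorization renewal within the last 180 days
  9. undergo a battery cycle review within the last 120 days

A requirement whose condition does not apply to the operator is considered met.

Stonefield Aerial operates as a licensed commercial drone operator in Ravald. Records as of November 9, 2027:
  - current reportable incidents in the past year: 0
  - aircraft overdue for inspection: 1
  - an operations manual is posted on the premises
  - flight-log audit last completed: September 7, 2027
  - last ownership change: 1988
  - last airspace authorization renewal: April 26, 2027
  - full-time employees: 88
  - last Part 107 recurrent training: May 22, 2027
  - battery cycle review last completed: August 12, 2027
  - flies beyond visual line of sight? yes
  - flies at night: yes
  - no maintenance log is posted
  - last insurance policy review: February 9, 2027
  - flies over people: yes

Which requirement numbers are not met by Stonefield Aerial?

1, 2, 3, 4, 8

1. condition 'flies at night' holds; insurance policy review 273 days ago vs limit 270 → not met
2. flight-log audit 63 days ago vs limit 60 → not met
3. condition 'flies beyond visual line of sight' holds; aircraft overdue for inspection 1 > 0 → not met
4. maintenance log absent → not met
5. reportable incidents in the past year 0 ≤ 2 → met
6. condition 'flies over people' holds; operations manual present → met
7. Part 107 recurrent training 171 days ago vs limit 180 → met
8. airspace authorization renewal 197 days ago vs limit 180 → not met
9. battery cycle review 89 days ago vs limit 120 → met
Not met: 1, 2, 3, 4, 8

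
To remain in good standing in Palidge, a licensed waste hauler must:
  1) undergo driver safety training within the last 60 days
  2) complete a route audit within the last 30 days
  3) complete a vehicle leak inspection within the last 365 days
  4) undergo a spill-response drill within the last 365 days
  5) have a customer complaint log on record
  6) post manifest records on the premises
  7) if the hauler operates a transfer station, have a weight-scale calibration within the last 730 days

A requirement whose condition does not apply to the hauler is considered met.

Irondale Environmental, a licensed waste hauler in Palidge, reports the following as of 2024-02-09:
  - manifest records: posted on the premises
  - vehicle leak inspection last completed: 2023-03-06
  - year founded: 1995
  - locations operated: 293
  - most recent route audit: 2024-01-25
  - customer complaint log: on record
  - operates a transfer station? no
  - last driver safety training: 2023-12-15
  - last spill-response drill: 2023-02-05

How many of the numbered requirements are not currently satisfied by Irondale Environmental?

1. driver safety training 56 days ago vs limit 60 → met
2. route audit 15 days ago vs limit 30 → met
3. vehicle leak inspection 340 days ago vs limit 365 → met
4. spill-response drill 369 days ago vs limit 365 → not met
5. customer complaint log present → met
6. manifest records present → met
7. condition 'operates a transfer station' does not hold → requirement n/a → met
Not met: 1 of 7

1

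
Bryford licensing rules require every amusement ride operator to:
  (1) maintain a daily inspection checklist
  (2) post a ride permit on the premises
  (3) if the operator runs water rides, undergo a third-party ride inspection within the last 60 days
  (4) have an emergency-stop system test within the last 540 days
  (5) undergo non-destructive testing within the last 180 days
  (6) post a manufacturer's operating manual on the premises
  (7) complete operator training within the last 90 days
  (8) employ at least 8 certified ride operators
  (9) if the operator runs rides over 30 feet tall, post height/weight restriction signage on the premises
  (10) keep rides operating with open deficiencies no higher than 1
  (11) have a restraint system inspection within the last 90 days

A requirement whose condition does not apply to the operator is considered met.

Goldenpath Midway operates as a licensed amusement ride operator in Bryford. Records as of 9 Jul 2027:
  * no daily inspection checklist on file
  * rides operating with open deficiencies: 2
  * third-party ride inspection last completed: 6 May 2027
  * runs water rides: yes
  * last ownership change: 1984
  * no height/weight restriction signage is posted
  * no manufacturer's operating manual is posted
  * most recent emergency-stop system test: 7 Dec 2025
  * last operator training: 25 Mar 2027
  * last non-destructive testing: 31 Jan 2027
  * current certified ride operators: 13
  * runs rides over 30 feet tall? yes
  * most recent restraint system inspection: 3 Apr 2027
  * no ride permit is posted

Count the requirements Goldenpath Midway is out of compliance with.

9

1. daily inspection checklist absent → not met
2. ride permit absent → not met
3. condition 'runs water rides' holds; third-party ride inspection 64 days ago vs limit 60 → not met
4. emergency-stop system test 579 days ago vs limit 540 → not met
5. non-destructive testing 159 days ago vs limit 180 → met
6. manufacturer's operating manual absent → not met
7. operator training 106 days ago vs limit 90 → not met
8. certified ride operators 13 ≥ 8 → met
9. condition 'runs rides over 30 feet tall' holds; height/weight restriction signage absent → not met
10. rides operating with open deficiencies 2 > 1 → not met
11. restraint system inspection 97 days ago vs limit 90 → not met
Not met: 9 of 11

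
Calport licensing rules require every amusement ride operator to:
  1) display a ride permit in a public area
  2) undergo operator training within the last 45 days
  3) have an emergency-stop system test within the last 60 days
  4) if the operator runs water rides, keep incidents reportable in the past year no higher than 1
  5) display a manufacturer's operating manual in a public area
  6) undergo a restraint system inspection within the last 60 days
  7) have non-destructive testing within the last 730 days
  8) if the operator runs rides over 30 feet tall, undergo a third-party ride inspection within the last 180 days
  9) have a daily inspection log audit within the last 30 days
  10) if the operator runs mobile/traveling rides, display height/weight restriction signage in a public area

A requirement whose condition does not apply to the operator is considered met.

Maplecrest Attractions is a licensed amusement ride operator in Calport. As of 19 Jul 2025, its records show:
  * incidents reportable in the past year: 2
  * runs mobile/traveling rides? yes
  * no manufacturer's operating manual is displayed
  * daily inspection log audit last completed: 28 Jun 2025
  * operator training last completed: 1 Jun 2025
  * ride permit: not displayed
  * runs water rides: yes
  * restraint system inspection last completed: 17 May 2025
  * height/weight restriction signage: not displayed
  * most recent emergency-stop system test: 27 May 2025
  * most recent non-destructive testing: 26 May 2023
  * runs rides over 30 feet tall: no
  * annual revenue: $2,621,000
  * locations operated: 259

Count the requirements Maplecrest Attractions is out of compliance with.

7

1. ride permit absent → not met
2. operator training 48 days ago vs limit 45 → not met
3. emergency-stop system test 53 days ago vs limit 60 → met
4. condition 'runs water rides' holds; incidents reportable in the past year 2 > 1 → not met
5. manufacturer's operating manual absent → not met
6. restraint system inspection 63 days ago vs limit 60 → not met
7. non-destructive testing 785 days ago vs limit 730 → not met
8. condition 'runs rides over 30 feet tall' does not hold → requirement n/a → met
9. daily inspection log audit 21 days ago vs limit 30 → met
10. condition 'runs mobile/traveling rides' holds; height/weight restriction signage absent → not met
Not met: 7 of 10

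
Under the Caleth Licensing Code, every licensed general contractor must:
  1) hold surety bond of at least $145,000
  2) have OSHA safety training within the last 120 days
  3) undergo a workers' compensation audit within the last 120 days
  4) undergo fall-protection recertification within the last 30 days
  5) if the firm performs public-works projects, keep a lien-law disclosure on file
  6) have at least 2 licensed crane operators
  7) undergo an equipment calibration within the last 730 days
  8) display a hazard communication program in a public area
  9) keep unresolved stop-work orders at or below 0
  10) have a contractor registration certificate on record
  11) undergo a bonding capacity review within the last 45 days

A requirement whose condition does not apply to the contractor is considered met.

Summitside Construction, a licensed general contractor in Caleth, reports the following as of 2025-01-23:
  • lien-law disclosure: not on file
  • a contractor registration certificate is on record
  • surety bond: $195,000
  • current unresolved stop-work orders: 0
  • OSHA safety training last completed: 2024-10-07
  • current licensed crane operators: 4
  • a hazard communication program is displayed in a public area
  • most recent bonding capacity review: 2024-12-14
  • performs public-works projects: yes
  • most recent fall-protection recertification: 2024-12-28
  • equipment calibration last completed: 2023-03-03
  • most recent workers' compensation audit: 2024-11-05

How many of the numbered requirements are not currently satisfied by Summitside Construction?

1. surety bond $195,000 ≥ $145,000 → met
2. OSHA safety training 108 days ago vs limit 120 → met
3. workers' compensation audit 79 days ago vs limit 120 → met
4. fall-protection recertification 26 days ago vs limit 30 → met
5. condition 'performs public-works projects' holds; lien-law disclosure absent → not met
6. licensed crane operators 4 ≥ 2 → met
7. equipment calibration 692 days ago vs limit 730 → met
8. hazard communication program present → met
9. unresolved stop-work orders 0 ≤ 0 → met
10. contractor registration certificate present → met
11. bonding capacity review 40 days ago vs limit 45 → met
Not met: 1 of 11

1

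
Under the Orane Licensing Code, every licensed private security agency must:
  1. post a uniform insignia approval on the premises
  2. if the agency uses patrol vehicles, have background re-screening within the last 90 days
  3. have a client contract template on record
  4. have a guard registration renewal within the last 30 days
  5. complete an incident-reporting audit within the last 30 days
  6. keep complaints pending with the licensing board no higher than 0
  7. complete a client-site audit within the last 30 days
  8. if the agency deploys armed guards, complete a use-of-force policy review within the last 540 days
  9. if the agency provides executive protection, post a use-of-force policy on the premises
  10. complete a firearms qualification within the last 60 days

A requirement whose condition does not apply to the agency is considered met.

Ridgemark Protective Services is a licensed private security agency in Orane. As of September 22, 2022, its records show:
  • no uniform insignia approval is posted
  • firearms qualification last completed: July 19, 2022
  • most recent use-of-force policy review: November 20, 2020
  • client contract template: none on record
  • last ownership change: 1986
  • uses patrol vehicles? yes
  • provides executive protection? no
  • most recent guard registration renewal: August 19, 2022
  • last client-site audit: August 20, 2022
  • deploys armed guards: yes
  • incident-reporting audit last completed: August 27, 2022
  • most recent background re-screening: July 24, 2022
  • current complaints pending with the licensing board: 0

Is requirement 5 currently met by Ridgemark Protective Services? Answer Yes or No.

5. incident-reporting audit 26 days ago vs limit 30 → met

Yes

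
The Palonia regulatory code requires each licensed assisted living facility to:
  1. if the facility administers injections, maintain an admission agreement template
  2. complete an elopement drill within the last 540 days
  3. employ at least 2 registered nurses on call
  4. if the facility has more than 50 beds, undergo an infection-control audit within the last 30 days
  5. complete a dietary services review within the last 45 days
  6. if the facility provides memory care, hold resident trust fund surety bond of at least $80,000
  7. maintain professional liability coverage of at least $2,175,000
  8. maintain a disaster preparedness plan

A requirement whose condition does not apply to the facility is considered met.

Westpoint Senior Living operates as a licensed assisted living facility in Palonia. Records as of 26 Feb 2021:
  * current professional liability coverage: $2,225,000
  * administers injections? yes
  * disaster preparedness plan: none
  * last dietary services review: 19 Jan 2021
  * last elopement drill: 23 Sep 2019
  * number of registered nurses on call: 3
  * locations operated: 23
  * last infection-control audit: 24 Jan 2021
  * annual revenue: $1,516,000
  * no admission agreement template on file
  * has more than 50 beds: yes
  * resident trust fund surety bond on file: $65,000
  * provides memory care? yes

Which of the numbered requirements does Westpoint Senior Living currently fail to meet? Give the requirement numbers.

1. condition 'administers injections' holds; admission agreement template absent → not met
2. elopement drill 522 days ago vs limit 540 → met
3. registered nurses on call 3 ≥ 2 → met
4. condition 'has more than 50 beds' holds; infection-control audit 33 days ago vs limit 30 → not met
5. dietary services review 38 days ago vs limit 45 → met
6. condition 'provides memory care' holds; resident trust fund surety bond $65,000 < $80,000 → not met
7. professional liability coverage $2,225,000 ≥ $2,175,000 → met
8. disaster preparedness plan absent → not met
Not met: 1, 4, 6, 8

1, 4, 6, 8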